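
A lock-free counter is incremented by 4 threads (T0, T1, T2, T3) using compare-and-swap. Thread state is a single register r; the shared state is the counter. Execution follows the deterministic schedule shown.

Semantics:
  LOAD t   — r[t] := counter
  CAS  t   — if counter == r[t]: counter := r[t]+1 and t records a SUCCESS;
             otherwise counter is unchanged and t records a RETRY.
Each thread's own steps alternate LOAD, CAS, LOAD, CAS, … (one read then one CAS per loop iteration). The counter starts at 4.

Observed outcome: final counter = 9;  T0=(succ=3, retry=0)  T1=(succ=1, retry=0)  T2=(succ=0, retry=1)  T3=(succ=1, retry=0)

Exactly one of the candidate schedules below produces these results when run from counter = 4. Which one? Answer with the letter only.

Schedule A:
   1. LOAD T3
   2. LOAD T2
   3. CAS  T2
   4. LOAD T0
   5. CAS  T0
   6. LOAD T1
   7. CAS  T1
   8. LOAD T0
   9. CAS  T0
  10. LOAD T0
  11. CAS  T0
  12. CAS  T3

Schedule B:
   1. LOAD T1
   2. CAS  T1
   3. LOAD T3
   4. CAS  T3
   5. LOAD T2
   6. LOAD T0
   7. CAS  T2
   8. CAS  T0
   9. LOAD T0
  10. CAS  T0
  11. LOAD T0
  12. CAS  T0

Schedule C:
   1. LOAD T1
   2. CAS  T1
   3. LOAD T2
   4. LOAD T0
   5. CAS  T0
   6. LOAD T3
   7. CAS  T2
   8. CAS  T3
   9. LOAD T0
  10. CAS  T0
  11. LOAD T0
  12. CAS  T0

Run C:
T1 LOAD — after: cnt=4, r=4 — load
T1 CAS — after: cnt=5, r=4 — ok
T2 LOAD — after: cnt=5, r=5 — load
T0 LOAD — after: cnt=5, r=5 — load
T0 CAS — after: cnt=6, r=5 — ok
T3 LOAD — after: cnt=6, r=6 — load
T2 CAS — after: cnt=6, r=5 — retry
T3 CAS — after: cnt=7, r=6 — ok
T0 LOAD — after: cnt=7, r=7 — load
T0 CAS — after: cnt=8, r=7 — ok
T0 LOAD — after: cnt=8, r=8 — load
T0 CAS — after: cnt=9, r=8 — ok

C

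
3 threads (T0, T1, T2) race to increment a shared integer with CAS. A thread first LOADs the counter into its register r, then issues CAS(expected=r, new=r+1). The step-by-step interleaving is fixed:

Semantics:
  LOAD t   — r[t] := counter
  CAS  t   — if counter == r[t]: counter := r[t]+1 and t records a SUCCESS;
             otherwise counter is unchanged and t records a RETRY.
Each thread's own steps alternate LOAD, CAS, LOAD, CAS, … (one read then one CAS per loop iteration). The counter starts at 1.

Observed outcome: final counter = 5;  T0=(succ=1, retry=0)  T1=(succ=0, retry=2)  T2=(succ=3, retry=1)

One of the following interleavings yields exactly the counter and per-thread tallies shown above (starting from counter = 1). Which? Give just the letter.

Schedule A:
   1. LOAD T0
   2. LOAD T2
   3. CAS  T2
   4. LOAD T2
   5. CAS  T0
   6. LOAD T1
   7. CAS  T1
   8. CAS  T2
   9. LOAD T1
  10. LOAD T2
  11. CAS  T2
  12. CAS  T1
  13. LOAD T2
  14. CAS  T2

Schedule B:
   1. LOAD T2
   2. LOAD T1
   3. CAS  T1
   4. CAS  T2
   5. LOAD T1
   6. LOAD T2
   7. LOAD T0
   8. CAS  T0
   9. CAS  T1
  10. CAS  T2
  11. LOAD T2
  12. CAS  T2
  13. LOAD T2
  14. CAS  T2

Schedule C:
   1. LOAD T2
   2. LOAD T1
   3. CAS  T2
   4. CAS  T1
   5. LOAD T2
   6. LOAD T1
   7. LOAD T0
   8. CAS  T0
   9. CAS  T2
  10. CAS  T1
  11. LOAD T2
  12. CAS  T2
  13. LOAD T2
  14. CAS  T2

Tracing schedule C:
[1] T2.load  rd  (counter 1, T2.r 1)
[2] T1.load  rd  (counter 1, T1.r 1)
[3] T2.cas  hit  (counter 2, T2.r 1)
[4] T1.cas  miss  (counter 2, T1.r 1)
[5] T2.load  rd  (counter 2, T2.r 2)
[6] T1.load  rd  (counter 2, T1.r 2)
[7] T0.load  rd  (counter 2, T0.r 2)
[8] T0.cas  hit  (counter 3, T0.r 2)
[9] T2.cas  miss  (counter 3, T2.r 2)
[10] T1.cas  miss  (counter 3, T1.r 2)
[11] T2.load  rd  (counter 3, T2.r 3)
[12] T2.cas  hit  (counter 4, T2.r 3)
[13] T2.load  rd  (counter 4, T2.r 4)
[14] T2.cas  hit  (counter 5, T2.r 4)

C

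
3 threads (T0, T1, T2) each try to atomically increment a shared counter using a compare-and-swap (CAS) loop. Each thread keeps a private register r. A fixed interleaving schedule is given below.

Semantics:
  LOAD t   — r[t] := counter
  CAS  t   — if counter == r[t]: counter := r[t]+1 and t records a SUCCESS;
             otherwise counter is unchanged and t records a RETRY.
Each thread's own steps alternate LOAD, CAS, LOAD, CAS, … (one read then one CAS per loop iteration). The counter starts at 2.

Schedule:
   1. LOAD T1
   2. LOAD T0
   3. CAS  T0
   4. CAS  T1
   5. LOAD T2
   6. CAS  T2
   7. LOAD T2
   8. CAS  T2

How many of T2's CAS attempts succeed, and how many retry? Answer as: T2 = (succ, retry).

step 1: T1 LOAD ⇒ load; ctr=2 reg=2
step 2: T0 LOAD ⇒ load; ctr=2 reg=2
step 3: T0 CAS ⇒ ok; ctr=3 reg=2
step 4: T1 CAS ⇒ retry; ctr=3 reg=2
step 5: T2 LOAD ⇒ load; ctr=3 reg=3
step 6: T2 CAS ⇒ ok; ctr=4 reg=3
step 7: T2 LOAD ⇒ load; ctr=4 reg=4
step 8: T2 CAS ⇒ ok; ctr=5 reg=4

T2 = (2, 0)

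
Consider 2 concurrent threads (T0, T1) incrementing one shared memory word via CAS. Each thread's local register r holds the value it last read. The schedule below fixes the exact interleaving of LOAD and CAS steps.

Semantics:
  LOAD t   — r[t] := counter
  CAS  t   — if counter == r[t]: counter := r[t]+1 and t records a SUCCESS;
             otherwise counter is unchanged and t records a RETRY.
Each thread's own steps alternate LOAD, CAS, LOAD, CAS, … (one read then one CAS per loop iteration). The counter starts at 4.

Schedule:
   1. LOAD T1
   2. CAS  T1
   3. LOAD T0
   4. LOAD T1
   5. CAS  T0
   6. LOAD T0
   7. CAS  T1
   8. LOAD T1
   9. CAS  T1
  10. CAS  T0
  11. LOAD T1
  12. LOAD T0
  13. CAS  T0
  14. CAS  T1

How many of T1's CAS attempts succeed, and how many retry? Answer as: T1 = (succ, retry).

#1 T1 reads 4
#2 T1 CAS(4→5) writes; counter now 5
#3 T0 reads 5
#4 T1 reads 5
#5 T0 CAS(5→6) writes; counter now 6
#6 T0 reads 6
#7 T1 CAS(5→6) fails; counter now 6
#8 T1 reads 6
#9 T1 CAS(6→7) writes; counter now 7
#10 T0 CAS(6→7) fails; counter now 7
#11 T1 reads 7
#12 T0 reads 7
#13 T0 CAS(7→8) writes; counter now 8
#14 T1 CAS(7→8) fails; counter now 8

T1 = (2, 2)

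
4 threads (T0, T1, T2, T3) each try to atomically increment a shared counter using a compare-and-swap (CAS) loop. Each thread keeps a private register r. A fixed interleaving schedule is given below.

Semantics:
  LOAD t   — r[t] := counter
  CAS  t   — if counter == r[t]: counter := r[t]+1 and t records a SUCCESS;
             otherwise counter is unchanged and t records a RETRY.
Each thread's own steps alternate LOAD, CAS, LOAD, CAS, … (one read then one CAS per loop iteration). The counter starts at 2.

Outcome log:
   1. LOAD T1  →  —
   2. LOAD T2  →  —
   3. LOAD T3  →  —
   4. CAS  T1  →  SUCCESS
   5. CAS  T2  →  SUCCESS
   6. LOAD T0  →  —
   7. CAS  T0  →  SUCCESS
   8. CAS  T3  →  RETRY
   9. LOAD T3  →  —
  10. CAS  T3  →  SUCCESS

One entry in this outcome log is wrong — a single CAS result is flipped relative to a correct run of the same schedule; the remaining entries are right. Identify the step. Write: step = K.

step = 5

Reference trace:
1. LOAD T1 → mem=2 r[T1]=2 [LOAD]
2. LOAD T2 → mem=2 r[T2]=2 [LOAD]
3. LOAD T3 → mem=2 r[T3]=2 [LOAD]
4. CAS T1 → mem=3 r[T1]=2 [OK]
5. CAS T2 → mem=3 r[T2]=2 [RETRY]
6. LOAD T0 → mem=3 r[T0]=3 [LOAD]
7. CAS T0 → mem=4 r[T0]=3 [OK]
8. CAS T3 → mem=4 r[T3]=2 [RETRY]
9. LOAD T3 → mem=4 r[T3]=4 [LOAD]
10. CAS T3 → mem=5 r[T3]=4 [OK]
Flip is step 5.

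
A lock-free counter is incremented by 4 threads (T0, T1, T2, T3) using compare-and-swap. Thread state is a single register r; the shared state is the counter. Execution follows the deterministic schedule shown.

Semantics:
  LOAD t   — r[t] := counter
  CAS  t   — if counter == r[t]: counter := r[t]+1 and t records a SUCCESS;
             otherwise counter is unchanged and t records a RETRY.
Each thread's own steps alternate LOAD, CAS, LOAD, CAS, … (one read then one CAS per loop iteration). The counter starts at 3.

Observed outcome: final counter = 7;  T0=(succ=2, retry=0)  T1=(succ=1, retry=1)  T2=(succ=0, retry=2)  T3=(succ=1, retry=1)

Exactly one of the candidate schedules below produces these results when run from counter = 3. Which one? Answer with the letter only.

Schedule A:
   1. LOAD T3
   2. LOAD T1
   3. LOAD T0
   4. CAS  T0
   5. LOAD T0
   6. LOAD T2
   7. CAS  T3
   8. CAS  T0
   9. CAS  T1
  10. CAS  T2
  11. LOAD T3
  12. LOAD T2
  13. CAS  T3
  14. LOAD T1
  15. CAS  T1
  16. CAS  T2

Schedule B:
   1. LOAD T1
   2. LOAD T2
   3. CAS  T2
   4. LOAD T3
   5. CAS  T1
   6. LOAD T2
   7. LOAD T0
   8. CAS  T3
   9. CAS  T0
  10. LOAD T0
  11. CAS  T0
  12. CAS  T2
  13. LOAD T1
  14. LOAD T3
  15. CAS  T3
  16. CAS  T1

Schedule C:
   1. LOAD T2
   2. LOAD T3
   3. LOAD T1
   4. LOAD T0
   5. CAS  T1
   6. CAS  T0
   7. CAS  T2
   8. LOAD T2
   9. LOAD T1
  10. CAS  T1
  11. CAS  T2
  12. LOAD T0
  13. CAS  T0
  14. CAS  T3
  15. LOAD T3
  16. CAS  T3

Simulating candidate A:
[1] T3.load  rd  (counter 3, T3.r 3)
[2] T1.load  rd  (counter 3, T1.r 3)
[3] T0.load  rd  (counter 3, T0.r 3)
[4] T0.cas  hit  (counter 4, T0.r 3)
[5] T0.load  rd  (counter 4, T0.r 4)
[6] T2.load  rd  (counter 4, T2.r 4)
[7] T3.cas  miss  (counter 4, T3.r 3)
[8] T0.cas  hit  (counter 5, T0.r 4)
[9] T1.cas  miss  (counter 5, T1.r 3)
[10] T2.cas  miss  (counter 5, T2.r 4)
[11] T3.load  rd  (counter 5, T3.r 5)
[12] T2.load  rd  (counter 5, T2.r 5)
[13] T3.cas  hit  (counter 6, T3.r 5)
[14] T1.load  rd  (counter 6, T1.r 6)
[15] T1.cas  hit  (counter 7, T1.r 6)
[16] T2.cas  miss  (counter 7, T2.r 5)

A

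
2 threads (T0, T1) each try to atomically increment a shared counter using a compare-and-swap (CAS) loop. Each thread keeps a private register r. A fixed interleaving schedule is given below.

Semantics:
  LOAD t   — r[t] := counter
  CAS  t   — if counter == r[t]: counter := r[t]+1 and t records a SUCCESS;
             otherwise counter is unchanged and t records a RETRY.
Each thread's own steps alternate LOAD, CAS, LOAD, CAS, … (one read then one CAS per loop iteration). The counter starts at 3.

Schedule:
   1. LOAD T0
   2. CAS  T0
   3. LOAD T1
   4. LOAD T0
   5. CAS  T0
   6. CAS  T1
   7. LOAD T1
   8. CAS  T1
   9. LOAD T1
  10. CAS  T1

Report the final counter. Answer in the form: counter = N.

counter = 7

#1 T0 reads 3
#2 T0 CAS(3→4) writes; counter now 4
#3 T1 reads 4
#4 T0 reads 4
#5 T0 CAS(4→5) writes; counter now 5
#6 T1 CAS(4→5) fails; counter now 5
#7 T1 reads 5
#8 T1 CAS(5→6) writes; counter now 6
#9 T1 reads 6
#10 T1 CAS(6→7) writes; counter now 7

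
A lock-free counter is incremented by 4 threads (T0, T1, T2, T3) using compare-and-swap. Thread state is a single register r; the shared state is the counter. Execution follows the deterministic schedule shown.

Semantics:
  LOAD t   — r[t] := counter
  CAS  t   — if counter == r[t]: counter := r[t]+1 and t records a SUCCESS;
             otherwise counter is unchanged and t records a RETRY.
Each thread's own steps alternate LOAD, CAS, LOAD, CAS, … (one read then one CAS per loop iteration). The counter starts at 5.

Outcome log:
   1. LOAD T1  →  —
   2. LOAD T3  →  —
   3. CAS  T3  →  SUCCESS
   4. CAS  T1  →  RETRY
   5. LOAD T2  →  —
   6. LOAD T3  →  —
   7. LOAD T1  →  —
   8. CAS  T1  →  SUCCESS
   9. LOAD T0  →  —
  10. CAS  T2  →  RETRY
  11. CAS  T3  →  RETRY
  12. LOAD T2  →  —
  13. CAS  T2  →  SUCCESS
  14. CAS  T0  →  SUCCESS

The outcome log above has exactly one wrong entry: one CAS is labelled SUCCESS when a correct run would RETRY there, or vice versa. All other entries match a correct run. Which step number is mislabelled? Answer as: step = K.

step = 14

Re-executing:
[1] T1.load  rd  (counter 5, T1.r 5)
[2] T3.load  rd  (counter 5, T3.r 5)
[3] T3.cas  hit  (counter 6, T3.r 5)
[4] T1.cas  miss  (counter 6, T1.r 5)
[5] T2.load  rd  (counter 6, T2.r 6)
[6] T3.load  rd  (counter 6, T3.r 6)
[7] T1.load  rd  (counter 6, T1.r 6)
[8] T1.cas  hit  (counter 7, T1.r 6)
[9] T0.load  rd  (counter 7, T0.r 7)
[10] T2.cas  miss  (counter 7, T2.r 6)
[11] T3.cas  miss  (counter 7, T3.r 6)
[12] T2.load  rd  (counter 7, T2.r 7)
[13] T2.cas  hit  (counter 8, T2.r 7)
[14] T0.cas  miss  (counter 8, T0.r 7)
Mismatch at 14.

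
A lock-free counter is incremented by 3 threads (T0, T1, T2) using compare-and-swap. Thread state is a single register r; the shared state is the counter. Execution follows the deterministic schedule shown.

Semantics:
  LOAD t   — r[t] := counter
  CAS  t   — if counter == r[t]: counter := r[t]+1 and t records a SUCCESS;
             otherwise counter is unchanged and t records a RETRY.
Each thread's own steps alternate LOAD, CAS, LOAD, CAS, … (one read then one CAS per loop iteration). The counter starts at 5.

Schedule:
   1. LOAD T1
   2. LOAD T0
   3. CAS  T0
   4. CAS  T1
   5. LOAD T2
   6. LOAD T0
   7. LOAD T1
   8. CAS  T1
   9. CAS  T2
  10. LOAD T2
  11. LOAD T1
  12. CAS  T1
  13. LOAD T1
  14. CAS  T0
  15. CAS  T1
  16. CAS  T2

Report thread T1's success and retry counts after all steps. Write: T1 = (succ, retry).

T1 = (3, 1)

[1] T1.load  rd  (counter 5, T1.r 5)
[2] T0.load  rd  (counter 5, T0.r 5)
[3] T0.cas  hit  (counter 6, T0.r 5)
[4] T1.cas  miss  (counter 6, T1.r 5)
[5] T2.load  rd  (counter 6, T2.r 6)
[6] T0.load  rd  (counter 6, T0.r 6)
[7] T1.load  rd  (counter 6, T1.r 6)
[8] T1.cas  hit  (counter 7, T1.r 6)
[9] T2.cas  miss  (counter 7, T2.r 6)
[10] T2.load  rd  (counter 7, T2.r 7)
[11] T1.load  rd  (counter 7, T1.r 7)
[12] T1.cas  hit  (counter 8, T1.r 7)
[13] T1.load  rd  (counter 8, T1.r 8)
[14] T0.cas  miss  (counter 8, T0.r 6)
[15] T1.cas  hit  (counter 9, T1.r 8)
[16] T2.cas  miss  (counter 9, T2.r 7)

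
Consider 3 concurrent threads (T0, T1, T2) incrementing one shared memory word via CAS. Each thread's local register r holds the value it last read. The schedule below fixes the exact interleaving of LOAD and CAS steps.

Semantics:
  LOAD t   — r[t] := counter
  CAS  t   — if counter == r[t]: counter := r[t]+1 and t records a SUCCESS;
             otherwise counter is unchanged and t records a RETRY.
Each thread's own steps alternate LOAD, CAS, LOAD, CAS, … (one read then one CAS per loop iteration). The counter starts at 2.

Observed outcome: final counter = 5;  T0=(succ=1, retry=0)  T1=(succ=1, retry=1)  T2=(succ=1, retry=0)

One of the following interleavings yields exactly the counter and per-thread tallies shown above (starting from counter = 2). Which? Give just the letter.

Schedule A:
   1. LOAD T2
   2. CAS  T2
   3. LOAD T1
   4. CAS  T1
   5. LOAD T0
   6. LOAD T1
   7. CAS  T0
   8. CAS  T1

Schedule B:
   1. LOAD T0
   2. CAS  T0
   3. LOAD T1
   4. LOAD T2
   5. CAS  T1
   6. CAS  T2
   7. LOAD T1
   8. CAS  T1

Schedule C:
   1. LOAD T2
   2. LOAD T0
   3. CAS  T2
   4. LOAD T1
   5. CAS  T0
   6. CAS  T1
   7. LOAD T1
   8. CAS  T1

A

Run A:
#1 T2 reads 2
#2 T2 CAS(2→3) writes; counter now 3
#3 T1 reads 3
#4 T1 CAS(3→4) writes; counter now 4
#5 T0 reads 4
#6 T1 reads 4
#7 T0 CAS(4→5) writes; counter now 5
#8 T1 CAS(4→5) fails; counter now 5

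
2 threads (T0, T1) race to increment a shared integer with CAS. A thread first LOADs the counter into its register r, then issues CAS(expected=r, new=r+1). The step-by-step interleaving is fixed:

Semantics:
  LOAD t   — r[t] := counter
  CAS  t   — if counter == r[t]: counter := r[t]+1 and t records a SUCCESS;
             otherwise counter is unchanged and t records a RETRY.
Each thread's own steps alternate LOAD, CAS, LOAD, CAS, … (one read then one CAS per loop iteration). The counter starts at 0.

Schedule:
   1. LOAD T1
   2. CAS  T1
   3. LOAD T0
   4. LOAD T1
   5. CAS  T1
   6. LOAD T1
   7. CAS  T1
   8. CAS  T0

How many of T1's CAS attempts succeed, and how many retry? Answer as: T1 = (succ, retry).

T1 = (3, 0)

[1] T1.load  rd  (counter 0, T1.r 0)
[2] T1.cas  hit  (counter 1, T1.r 0)
[3] T0.load  rd  (counter 1, T0.r 1)
[4] T1.load  rd  (counter 1, T1.r 1)
[5] T1.cas  hit  (counter 2, T1.r 1)
[6] T1.load  rd  (counter 2, T1.r 2)
[7] T1.cas  hit  (counter 3, T1.r 2)
[8] T0.cas  miss  (counter 3, T0.r 1)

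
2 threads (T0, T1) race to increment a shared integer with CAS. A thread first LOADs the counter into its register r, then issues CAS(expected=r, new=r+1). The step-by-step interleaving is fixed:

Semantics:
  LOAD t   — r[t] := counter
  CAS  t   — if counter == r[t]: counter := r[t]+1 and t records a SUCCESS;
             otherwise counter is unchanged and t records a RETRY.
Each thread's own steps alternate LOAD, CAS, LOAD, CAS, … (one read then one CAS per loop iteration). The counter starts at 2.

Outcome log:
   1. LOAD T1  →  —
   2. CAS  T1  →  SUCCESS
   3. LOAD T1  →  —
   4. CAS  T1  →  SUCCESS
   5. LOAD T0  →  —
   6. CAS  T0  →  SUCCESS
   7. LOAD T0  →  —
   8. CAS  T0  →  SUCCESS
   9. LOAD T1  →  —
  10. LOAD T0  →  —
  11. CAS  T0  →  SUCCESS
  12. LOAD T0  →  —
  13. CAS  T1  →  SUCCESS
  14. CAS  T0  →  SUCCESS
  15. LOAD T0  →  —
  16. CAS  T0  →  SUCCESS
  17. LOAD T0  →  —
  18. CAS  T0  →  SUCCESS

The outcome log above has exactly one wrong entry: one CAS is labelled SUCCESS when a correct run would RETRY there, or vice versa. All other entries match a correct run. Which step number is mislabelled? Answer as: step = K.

step = 13

Re-executing:
[1] T1.load  rd  (counter 2, T1.r 2)
[2] T1.cas  hit  (counter 3, T1.r 2)
[3] T1.load  rd  (counter 3, T1.r 3)
[4] T1.cas  hit  (counter 4, T1.r 3)
[5] T0.load  rd  (counter 4, T0.r 4)
[6] T0.cas  hit  (counter 5, T0.r 4)
[7] T0.load  rd  (counter 5, T0.r 5)
[8] T0.cas  hit  (counter 6, T0.r 5)
[9] T1.load  rd  (counter 6, T1.r 6)
[10] T0.load  rd  (counter 6, T0.r 6)
[11] T0.cas  hit  (counter 7, T0.r 6)
[12] T0.load  rd  (counter 7, T0.r 7)
[13] T1.cas  miss  (counter 7, T1.r 6)
[14] T0.cas  hit  (counter 8, T0.r 7)
[15] T0.load  rd  (counter 8, T0.r 8)
[16] T0.cas  hit  (counter 9, T0.r 8)
[17] T0.load  rd  (counter 9, T0.r 9)
[18] T0.cas  hit  (counter 10, T0.r 9)
Log disagrees first at step 13.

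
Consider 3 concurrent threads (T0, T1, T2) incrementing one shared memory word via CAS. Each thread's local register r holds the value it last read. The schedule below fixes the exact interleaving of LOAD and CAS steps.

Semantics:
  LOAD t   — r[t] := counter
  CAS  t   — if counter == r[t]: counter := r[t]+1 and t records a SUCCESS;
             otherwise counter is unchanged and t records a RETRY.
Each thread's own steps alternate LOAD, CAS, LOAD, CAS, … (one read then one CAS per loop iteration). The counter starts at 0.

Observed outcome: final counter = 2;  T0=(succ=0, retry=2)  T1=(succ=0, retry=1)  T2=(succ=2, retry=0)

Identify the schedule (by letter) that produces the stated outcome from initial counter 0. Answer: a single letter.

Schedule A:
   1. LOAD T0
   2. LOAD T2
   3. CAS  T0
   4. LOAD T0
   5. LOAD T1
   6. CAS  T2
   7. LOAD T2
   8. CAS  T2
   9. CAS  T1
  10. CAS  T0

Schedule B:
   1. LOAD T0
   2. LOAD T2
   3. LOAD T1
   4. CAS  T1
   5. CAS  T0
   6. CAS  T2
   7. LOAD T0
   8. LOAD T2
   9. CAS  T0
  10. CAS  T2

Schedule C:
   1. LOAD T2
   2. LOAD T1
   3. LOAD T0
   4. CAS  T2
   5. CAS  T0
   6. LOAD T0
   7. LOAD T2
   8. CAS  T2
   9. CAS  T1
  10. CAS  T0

C

Run C:
[1] T2.load  rd  (counter 0, T2.r 0)
[2] T1.load  rd  (counter 0, T1.r 0)
[3] T0.load  rd  (counter 0, T0.r 0)
[4] T2.cas  hit  (counter 1, T2.r 0)
[5] T0.cas  miss  (counter 1, T0.r 0)
[6] T0.load  rd  (counter 1, T0.r 1)
[7] T2.load  rd  (counter 1, T2.r 1)
[8] T2.cas  hit  (counter 2, T2.r 1)
[9] T1.cas  miss  (counter 2, T1.r 0)
[10] T0.cas  miss  (counter 2, T0.r 1)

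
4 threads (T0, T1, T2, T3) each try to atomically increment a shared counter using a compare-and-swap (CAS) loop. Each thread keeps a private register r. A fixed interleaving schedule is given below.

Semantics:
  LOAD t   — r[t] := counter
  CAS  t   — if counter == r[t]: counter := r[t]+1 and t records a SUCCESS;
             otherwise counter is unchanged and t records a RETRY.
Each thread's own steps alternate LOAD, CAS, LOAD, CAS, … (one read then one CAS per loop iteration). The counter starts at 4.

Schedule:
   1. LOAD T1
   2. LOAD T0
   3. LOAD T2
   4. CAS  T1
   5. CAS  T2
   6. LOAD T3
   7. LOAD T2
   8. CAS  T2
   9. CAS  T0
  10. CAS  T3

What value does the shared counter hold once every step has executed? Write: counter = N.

counter = 6

   1) LOAD T1:  M=4  r_T1=4
   2) LOAD T0:  M=4  r_T0=4
   3) LOAD T2:  M=4  r_T2=4
   4) CAS  T1:  M=5  r_T1=4 ✓
   5) CAS  T2:  M=5  r_T2=4 ✗
   6) LOAD T3:  M=5  r_T3=5
   7) LOAD T2:  M=5  r_T2=5
   8) CAS  T2:  M=6  r_T2=5 ✓
   9) CAS  T0:  M=6  r_T0=4 ✗
  10) CAS  T3:  M=6  r_T3=5 ✗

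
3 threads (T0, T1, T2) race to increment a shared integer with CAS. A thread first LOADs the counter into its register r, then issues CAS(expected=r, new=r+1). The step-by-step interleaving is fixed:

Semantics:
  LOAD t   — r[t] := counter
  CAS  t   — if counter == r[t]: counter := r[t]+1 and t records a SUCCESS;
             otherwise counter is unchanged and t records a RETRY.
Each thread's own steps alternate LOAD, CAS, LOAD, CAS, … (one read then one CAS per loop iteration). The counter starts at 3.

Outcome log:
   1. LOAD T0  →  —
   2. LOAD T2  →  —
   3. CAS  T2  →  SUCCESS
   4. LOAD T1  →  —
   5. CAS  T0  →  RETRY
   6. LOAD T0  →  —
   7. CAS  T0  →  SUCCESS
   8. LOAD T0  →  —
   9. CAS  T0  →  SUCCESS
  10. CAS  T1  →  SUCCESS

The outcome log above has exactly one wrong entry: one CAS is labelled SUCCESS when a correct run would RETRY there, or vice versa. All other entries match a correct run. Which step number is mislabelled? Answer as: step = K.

Reference trace:
   1) LOAD T0:  M=3  r_T0=3
   2) LOAD T2:  M=3  r_T2=3
   3) CAS  T2:  M=4  r_T2=3 ✓
   4) LOAD T1:  M=4  r_T1=4
   5) CAS  T0:  M=4  r_T0=3 ✗
   6) LOAD T0:  M=4  r_T0=4
   7) CAS  T0:  M=5  r_T0=4 ✓
   8) LOAD T0:  M=5  r_T0=5
   9) CAS  T0:  M=6  r_T0=5 ✓
  10) CAS  T1:  M=6  r_T1=4 ✗
Mismatch at 10.

step = 10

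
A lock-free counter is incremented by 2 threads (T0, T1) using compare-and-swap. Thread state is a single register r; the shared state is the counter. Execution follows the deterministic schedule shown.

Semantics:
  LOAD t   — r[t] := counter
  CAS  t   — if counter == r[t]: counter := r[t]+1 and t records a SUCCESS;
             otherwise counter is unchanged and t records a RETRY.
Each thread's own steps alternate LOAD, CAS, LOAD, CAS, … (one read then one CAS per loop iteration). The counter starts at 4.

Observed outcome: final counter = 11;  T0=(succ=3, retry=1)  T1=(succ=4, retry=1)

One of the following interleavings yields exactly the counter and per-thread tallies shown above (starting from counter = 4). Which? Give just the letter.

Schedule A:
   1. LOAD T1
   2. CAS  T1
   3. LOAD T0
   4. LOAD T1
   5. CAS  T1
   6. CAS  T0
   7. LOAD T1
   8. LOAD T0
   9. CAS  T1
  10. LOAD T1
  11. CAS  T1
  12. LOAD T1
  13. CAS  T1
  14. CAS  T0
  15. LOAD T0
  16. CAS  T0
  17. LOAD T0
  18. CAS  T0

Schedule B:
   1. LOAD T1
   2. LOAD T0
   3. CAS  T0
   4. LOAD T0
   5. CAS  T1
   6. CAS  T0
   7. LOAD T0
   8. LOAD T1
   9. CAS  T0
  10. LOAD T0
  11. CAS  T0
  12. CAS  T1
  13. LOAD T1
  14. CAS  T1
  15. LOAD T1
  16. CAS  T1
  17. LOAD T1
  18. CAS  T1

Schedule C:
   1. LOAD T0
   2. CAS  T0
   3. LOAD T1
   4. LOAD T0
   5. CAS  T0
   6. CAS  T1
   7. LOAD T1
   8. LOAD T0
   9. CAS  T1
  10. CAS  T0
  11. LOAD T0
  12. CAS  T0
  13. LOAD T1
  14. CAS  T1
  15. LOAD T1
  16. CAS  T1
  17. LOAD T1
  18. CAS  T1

C

Run C:
#1 T0 reads 4
#2 T0 CAS(4→5) writes; counter now 5
#3 T1 reads 5
#4 T0 reads 5
#5 T0 CAS(5→6) writes; counter now 6
#6 T1 CAS(5→6) fails; counter now 6
#7 T1 reads 6
#8 T0 reads 6
#9 T1 CAS(6→7) writes; counter now 7
#10 T0 CAS(6→7) fails; counter now 7
#11 T0 reads 7
#12 T0 CAS(7→8) writes; counter now 8
#13 T1 reads 8
#14 T1 CAS(8→9) writes; counter now 9
#15 T1 reads 9
#16 T1 CAS(9→10) writes; counter now 10
#17 T1 reads 10
#18 T1 CAS(10→11) writes; counter now 11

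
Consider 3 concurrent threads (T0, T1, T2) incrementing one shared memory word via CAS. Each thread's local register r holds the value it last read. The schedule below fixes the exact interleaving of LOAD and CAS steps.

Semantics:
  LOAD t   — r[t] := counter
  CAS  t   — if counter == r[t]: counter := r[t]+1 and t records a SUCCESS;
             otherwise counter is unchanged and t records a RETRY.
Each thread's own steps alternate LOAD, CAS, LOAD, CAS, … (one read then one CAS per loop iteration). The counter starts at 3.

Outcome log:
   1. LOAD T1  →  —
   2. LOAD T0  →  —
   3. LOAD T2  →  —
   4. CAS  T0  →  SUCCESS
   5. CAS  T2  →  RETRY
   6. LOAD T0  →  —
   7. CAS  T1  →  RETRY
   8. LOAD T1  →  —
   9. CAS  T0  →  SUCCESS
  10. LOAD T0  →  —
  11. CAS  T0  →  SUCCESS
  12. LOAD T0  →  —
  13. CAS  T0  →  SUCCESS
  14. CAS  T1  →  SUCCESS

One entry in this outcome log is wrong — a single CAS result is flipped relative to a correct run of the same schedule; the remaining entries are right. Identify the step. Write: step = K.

Correct run:
1. LOAD T1 → mem=3 r[T1]=3 [LOAD]
2. LOAD T0 → mem=3 r[T0]=3 [LOAD]
3. LOAD T2 → mem=3 r[T2]=3 [LOAD]
4. CAS T0 → mem=4 r[T0]=3 [OK]
5. CAS T2 → mem=4 r[T2]=3 [RETRY]
6. LOAD T0 → mem=4 r[T0]=4 [LOAD]
7. CAS T1 → mem=4 r[T1]=3 [RETRY]
8. LOAD T1 → mem=4 r[T1]=4 [LOAD]
9. CAS T0 → mem=5 r[T0]=4 [OK]
10. LOAD T0 → mem=5 r[T0]=5 [LOAD]
11. CAS T0 → mem=6 r[T0]=5 [OK]
12. LOAD T0 → mem=6 r[T0]=6 [LOAD]
13. CAS T0 → mem=7 r[T0]=6 [OK]
14. CAS T1 → mem=7 r[T1]=4 [RETRY]
Mismatch at 14.

step = 14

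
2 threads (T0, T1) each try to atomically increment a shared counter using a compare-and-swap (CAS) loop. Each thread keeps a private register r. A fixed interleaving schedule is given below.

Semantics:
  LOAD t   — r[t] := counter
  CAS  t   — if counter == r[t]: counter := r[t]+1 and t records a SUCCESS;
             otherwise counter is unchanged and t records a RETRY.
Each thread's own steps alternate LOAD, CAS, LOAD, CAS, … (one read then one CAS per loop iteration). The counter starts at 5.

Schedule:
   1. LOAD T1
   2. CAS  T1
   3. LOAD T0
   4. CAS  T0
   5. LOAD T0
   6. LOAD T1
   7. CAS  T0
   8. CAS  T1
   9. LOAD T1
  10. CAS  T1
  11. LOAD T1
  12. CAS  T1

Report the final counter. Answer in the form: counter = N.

counter = 10

T1 LOAD — after: cnt=5, r=5 — load
T1 CAS — after: cnt=6, r=5 — ok
T0 LOAD — after: cnt=6, r=6 — load
T0 CAS — after: cnt=7, r=6 — ok
T0 LOAD — after: cnt=7, r=7 — load
T1 LOAD — after: cnt=7, r=7 — load
T0 CAS — after: cnt=8, r=7 — ok
T1 CAS — after: cnt=8, r=7 — retry
T1 LOAD — after: cnt=8, r=8 — load
T1 CAS — after: cnt=9, r=8 — ok
T1 LOAD — after: cnt=9, r=9 — load
T1 CAS — after: cnt=10, r=9 — ok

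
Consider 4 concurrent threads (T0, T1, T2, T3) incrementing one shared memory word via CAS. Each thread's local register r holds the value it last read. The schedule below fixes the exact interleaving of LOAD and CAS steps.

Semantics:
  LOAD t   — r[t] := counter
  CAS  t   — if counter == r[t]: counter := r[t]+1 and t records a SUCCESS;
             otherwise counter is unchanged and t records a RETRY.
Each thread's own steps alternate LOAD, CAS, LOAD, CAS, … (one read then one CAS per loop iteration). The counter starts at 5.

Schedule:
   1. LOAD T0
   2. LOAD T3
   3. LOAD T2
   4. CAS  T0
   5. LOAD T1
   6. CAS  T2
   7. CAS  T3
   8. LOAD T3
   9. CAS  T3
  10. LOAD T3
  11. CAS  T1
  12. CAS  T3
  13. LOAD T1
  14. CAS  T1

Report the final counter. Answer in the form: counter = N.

step 1: T0 LOAD ⇒ load; ctr=5 reg=5
step 2: T3 LOAD ⇒ load; ctr=5 reg=5
step 3: T2 LOAD ⇒ load; ctr=5 reg=5
step 4: T0 CAS ⇒ ok; ctr=6 reg=5
step 5: T1 LOAD ⇒ load; ctr=6 reg=6
step 6: T2 CAS ⇒ retry; ctr=6 reg=5
step 7: T3 CAS ⇒ retry; ctr=6 reg=5
step 8: T3 LOAD ⇒ load; ctr=6 reg=6
step 9: T3 CAS ⇒ ok; ctr=7 reg=6
step 10: T3 LOAD ⇒ load; ctr=7 reg=7
step 11: T1 CAS ⇒ retry; ctr=7 reg=6
step 12: T3 CAS ⇒ ok; ctr=8 reg=7
step 13: T1 LOAD ⇒ load; ctr=8 reg=8
step 14: T1 CAS ⇒ ok; ctr=9 reg=8

counter = 9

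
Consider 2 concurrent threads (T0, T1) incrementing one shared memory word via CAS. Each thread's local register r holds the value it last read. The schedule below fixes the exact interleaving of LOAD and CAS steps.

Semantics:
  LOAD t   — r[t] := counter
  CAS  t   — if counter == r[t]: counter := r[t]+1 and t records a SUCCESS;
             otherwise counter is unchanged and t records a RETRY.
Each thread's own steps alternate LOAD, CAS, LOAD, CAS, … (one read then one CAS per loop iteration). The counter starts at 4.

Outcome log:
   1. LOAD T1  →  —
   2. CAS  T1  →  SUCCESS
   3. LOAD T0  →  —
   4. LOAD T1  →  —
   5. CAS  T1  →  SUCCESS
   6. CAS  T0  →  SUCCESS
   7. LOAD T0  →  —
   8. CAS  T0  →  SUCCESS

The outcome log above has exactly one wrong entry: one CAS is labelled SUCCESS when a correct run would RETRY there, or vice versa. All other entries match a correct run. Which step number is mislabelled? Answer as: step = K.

step = 6

Re-executing:
[1] T1.load  rd  (counter 4, T1.r 4)
[2] T1.cas  hit  (counter 5, T1.r 4)
[3] T0.load  rd  (counter 5, T0.r 5)
[4] T1.load  rd  (counter 5, T1.r 5)
[5] T1.cas  hit  (counter 6, T1.r 5)
[6] T0.cas  miss  (counter 6, T0.r 5)
[7] T0.load  rd  (counter 6, T0.r 6)
[8] T0.cas  hit  (counter 7, T0.r 6)
Log disagrees first at step 6.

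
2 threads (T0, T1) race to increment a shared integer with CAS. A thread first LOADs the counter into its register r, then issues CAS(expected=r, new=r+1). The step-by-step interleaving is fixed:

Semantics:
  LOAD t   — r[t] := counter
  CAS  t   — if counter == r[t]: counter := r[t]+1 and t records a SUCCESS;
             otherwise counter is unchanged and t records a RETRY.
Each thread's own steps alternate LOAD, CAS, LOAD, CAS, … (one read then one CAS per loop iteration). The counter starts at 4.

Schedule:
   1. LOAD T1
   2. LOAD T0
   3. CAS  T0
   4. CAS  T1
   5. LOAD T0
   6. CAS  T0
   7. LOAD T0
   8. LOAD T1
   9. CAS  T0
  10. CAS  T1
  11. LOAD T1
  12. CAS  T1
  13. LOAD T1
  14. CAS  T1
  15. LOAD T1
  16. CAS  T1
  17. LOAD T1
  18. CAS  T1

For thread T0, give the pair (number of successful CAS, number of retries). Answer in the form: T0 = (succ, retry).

step 1: T1 LOAD ⇒ load; ctr=4 reg=4
step 2: T0 LOAD ⇒ load; ctr=4 reg=4
step 3: T0 CAS ⇒ ok; ctr=5 reg=4
step 4: T1 CAS ⇒ retry; ctr=5 reg=4
step 5: T0 LOAD ⇒ load; ctr=5 reg=5
step 6: T0 CAS ⇒ ok; ctr=6 reg=5
step 7: T0 LOAD ⇒ load; ctr=6 reg=6
step 8: T1 LOAD ⇒ load; ctr=6 reg=6
step 9: T0 CAS ⇒ ok; ctr=7 reg=6
step 10: T1 CAS ⇒ retry; ctr=7 reg=6
step 11: T1 LOAD ⇒ load; ctr=7 reg=7
step 12: T1 CAS ⇒ ok; ctr=8 reg=7
step 13: T1 LOAD ⇒ load; ctr=8 reg=8
step 14: T1 CAS ⇒ ok; ctr=9 reg=8
step 15: T1 LOAD ⇒ load; ctr=9 reg=9
step 16: T1 CAS ⇒ ok; ctr=10 reg=9
step 17: T1 LOAD ⇒ load; ctr=10 reg=10
step 18: T1 CAS ⇒ ok; ctr=11 reg=10

T0 = (3, 0)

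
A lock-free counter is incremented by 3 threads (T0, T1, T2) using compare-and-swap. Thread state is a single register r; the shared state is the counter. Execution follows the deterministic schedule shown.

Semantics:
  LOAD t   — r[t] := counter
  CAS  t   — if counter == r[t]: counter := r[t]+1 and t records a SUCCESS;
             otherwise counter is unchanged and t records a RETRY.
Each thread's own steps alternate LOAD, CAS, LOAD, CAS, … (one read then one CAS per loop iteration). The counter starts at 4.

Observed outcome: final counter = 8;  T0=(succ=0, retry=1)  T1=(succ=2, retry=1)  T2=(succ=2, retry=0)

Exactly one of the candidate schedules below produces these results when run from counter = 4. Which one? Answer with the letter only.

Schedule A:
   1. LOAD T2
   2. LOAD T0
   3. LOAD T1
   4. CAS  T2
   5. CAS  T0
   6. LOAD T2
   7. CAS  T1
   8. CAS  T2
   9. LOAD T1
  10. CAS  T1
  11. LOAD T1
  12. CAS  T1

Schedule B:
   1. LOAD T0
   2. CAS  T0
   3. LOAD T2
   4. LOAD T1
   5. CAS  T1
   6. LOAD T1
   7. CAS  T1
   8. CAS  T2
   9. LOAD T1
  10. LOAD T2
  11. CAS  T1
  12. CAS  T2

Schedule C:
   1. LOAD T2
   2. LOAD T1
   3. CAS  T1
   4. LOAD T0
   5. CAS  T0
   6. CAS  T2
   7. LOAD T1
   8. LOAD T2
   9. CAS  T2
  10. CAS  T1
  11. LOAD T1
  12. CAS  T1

Simulating candidate A:
#1 T2 reads 4
#2 T0 reads 4
#3 T1 reads 4
#4 T2 CAS(4→5) writes; counter now 5
#5 T0 CAS(4→5) fails; counter now 5
#6 T2 reads 5
#7 T1 CAS(4→5) fails; counter now 5
#8 T2 CAS(5→6) writes; counter now 6
#9 T1 reads 6
#10 T1 CAS(6→7) writes; counter now 7
#11 T1 reads 7
#12 T1 CAS(7→8) writes; counter now 8

A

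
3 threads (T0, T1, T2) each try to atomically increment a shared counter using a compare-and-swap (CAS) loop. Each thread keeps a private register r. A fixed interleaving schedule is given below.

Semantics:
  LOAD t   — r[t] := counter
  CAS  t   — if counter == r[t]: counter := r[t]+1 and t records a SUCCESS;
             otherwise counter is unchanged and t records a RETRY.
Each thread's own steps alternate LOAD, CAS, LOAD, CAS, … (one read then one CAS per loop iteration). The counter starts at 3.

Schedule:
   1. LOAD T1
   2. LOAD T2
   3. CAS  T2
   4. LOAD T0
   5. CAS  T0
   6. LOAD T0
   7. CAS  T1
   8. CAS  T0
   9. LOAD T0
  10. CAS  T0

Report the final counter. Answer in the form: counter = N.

step 1: T1 LOAD ⇒ load; ctr=3 reg=3
step 2: T2 LOAD ⇒ load; ctr=3 reg=3
step 3: T2 CAS ⇒ ok; ctr=4 reg=3
step 4: T0 LOAD ⇒ load; ctr=4 reg=4
step 5: T0 CAS ⇒ ok; ctr=5 reg=4
step 6: T0 LOAD ⇒ load; ctr=5 reg=5
step 7: T1 CAS ⇒ retry; ctr=5 reg=3
step 8: T0 CAS ⇒ ok; ctr=6 reg=5
step 9: T0 LOAD ⇒ load; ctr=6 reg=6
step 10: T0 CAS ⇒ ok; ctr=7 reg=6

counter = 7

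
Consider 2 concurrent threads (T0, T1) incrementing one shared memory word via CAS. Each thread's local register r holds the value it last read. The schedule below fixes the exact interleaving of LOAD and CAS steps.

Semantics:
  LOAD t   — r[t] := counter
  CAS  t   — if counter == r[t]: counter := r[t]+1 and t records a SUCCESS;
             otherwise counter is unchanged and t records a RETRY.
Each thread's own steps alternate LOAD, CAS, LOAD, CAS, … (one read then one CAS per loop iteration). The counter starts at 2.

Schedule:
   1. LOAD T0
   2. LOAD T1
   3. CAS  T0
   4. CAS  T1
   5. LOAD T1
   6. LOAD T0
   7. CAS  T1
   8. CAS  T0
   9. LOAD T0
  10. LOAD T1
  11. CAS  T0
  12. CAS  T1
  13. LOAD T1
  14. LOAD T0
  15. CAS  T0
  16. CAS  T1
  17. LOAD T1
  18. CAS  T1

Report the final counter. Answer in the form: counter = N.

counter = 7

T0 LOAD — after: cnt=2, r=2 — load
T1 LOAD — after: cnt=2, r=2 — load
T0 CAS — after: cnt=3, r=2 — ok
T1 CAS — after: cnt=3, r=2 — retry
T1 LOAD — after: cnt=3, r=3 — load
T0 LOAD — after: cnt=3, r=3 — load
T1 CAS — after: cnt=4, r=3 — ok
T0 CAS — after: cnt=4, r=3 — retry
T0 LOAD — after: cnt=4, r=4 — load
T1 LOAD — after: cnt=4, r=4 — load
T0 CAS — after: cnt=5, r=4 — ok
T1 CAS — after: cnt=5, r=4 — retry
T1 LOAD — after: cnt=5, r=5 — load
T0 LOAD — after: cnt=5, r=5 — load
T0 CAS — after: cnt=6, r=5 — ok
T1 CAS — after: cnt=6, r=5 — retry
T1 LOAD — after: cnt=6, r=6 — load
T1 CAS — after: cnt=7, r=6 — ok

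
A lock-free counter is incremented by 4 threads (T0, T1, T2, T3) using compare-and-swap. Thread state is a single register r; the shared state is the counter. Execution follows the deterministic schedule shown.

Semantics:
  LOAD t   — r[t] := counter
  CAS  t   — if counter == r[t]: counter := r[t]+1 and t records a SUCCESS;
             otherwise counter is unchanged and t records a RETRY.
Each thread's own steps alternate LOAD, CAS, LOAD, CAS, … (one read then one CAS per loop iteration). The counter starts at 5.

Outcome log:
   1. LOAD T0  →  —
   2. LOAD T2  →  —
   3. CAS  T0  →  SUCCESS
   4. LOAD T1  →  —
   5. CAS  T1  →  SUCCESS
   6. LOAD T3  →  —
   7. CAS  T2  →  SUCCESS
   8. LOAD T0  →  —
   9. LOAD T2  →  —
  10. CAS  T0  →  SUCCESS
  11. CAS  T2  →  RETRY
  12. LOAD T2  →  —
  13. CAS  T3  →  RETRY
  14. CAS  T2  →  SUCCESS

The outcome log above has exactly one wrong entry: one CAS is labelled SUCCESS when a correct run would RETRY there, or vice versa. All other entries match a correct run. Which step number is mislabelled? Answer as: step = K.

Correct run:
T0 LOAD — after: cnt=5, r=5 — load
T2 LOAD — after: cnt=5, r=5 — load
T0 CAS — after: cnt=6, r=5 — ok
T1 LOAD — after: cnt=6, r=6 — load
T1 CAS — after: cnt=7, r=6 — ok
T3 LOAD — after: cnt=7, r=7 — load
T2 CAS — after: cnt=7, r=5 — retry
T0 LOAD — after: cnt=7, r=7 — load
T2 LOAD — after: cnt=7, r=7 — load
T0 CAS — after: cnt=8, r=7 — ok
T2 CAS — after: cnt=8, r=7 — retry
T2 LOAD — after: cnt=8, r=8 — load
T3 CAS — after: cnt=8, r=7 — retry
T2 CAS — after: cnt=9, r=8 — ok
Log disagrees first at step 7.

step = 7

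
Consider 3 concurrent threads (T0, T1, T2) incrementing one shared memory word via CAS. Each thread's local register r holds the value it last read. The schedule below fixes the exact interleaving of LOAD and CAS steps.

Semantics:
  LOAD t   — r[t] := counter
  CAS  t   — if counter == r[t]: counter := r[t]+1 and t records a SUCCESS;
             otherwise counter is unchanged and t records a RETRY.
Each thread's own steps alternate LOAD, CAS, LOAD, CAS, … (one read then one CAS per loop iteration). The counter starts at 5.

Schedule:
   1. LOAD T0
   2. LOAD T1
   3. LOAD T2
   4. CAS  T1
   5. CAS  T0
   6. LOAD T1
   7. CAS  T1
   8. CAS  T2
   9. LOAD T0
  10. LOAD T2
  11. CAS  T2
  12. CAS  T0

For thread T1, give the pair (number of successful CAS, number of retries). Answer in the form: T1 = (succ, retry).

T1 = (2, 0)

[1] T0.load  rd  (counter 5, T0.r 5)
[2] T1.load  rd  (counter 5, T1.r 5)
[3] T2.load  rd  (counter 5, T2.r 5)
[4] T1.cas  hit  (counter 6, T1.r 5)
[5] T0.cas  miss  (counter 6, T0.r 5)
[6] T1.load  rd  (counter 6, T1.r 6)
[7] T1.cas  hit  (counter 7, T1.r 6)
[8] T2.cas  miss  (counter 7, T2.r 5)
[9] T0.load  rd  (counter 7, T0.r 7)
[10] T2.load  rd  (counter 7, T2.r 7)
[11] T2.cas  hit  (counter 8, T2.r 7)
[12] T0.cas  miss  (counter 8, T0.r 7)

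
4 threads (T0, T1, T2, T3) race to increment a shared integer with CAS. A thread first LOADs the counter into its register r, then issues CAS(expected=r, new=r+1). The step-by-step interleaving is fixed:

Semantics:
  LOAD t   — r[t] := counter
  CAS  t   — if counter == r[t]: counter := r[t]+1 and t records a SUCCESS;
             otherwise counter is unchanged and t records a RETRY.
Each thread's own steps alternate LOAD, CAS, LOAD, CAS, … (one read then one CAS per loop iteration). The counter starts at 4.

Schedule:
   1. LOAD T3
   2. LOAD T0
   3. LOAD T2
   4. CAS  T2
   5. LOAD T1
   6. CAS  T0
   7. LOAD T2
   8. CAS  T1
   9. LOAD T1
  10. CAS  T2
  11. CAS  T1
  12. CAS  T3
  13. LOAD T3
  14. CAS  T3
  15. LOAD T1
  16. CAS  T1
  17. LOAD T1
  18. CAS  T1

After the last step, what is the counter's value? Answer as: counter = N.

counter = 10

step 1: T3 LOAD ⇒ load; ctr=4 reg=4
step 2: T0 LOAD ⇒ load; ctr=4 reg=4
step 3: T2 LOAD ⇒ load; ctr=4 reg=4
step 4: T2 CAS ⇒ ok; ctr=5 reg=4
step 5: T1 LOAD ⇒ load; ctr=5 reg=5
step 6: T0 CAS ⇒ retry; ctr=5 reg=4
step 7: T2 LOAD ⇒ load; ctr=5 reg=5
step 8: T1 CAS ⇒ ok; ctr=6 reg=5
step 9: T1 LOAD ⇒ load; ctr=6 reg=6
step 10: T2 CAS ⇒ retry; ctr=6 reg=5
step 11: T1 CAS ⇒ ok; ctr=7 reg=6
step 12: T3 CAS ⇒ retry; ctr=7 reg=4
step 13: T3 LOAD ⇒ load; ctr=7 reg=7
step 14: T3 CAS ⇒ ok; ctr=8 reg=7
step 15: T1 LOAD ⇒ load; ctr=8 reg=8
step 16: T1 CAS ⇒ ok; ctr=9 reg=8
step 17: T1 LOAD ⇒ load; ctr=9 reg=9
step 18: T1 CAS ⇒ ok; ctr=10 reg=9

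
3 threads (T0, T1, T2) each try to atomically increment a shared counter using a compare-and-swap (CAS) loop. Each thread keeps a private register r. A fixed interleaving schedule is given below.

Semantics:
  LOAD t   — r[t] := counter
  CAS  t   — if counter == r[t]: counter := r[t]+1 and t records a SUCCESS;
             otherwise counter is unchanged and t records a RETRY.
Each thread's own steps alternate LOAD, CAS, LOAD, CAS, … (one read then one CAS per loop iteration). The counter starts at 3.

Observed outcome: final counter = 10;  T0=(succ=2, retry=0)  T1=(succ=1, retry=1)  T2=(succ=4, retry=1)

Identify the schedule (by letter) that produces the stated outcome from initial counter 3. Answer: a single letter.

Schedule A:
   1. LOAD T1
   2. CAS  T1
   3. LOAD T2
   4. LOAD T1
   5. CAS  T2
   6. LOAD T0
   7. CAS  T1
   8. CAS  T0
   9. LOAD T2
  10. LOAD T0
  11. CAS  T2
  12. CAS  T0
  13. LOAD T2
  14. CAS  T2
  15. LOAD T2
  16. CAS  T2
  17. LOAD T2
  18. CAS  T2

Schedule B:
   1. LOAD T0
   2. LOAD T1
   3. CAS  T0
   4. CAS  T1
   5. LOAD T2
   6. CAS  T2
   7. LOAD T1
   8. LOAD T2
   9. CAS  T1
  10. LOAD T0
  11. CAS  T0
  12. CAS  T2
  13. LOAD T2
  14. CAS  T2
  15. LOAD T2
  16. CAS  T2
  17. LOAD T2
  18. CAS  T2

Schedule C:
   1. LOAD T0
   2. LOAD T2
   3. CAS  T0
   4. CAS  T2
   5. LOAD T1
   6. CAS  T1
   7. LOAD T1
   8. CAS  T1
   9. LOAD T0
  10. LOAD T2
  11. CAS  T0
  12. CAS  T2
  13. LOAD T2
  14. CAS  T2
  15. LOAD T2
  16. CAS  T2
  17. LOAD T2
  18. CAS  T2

B

Tracing schedule B:
#1 T0 reads 3
#2 T1 reads 3
#3 T0 CAS(3→4) writes; counter now 4
#4 T1 CAS(3→4) fails; counter now 4
#5 T2 reads 4
#6 T2 CAS(4→5) writes; counter now 5
#7 T1 reads 5
#8 T2 reads 5
#9 T1 CAS(5→6) writes; counter now 6
#10 T0 reads 6
#11 T0 CAS(6→7) writes; counter now 7
#12 T2 CAS(5→6) fails; counter now 7
#13 T2 reads 7
#14 T2 CAS(7→8) writes; counter now 8
#15 T2 reads 8
#16 T2 CAS(8→9) writes; counter now 9
#17 T2 reads 9
#18 T2 CAS(9→10) writes; counter now 10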